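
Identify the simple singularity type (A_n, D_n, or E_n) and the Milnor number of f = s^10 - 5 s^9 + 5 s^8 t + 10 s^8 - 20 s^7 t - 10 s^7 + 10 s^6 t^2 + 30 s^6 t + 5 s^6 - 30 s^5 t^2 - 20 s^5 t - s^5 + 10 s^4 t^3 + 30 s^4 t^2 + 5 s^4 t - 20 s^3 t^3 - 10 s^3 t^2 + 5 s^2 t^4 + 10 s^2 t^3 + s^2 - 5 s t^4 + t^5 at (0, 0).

The Hessian of f at 0 is [[2, 0], [0, 0]] with rank 1, so corank 1. A Groebner basis of the Jacobian ideal J(f) in C{s,t} is {t^4, s}; counting standard monomials gives mu = 4. Corank 1: A-series; mu = 4 gives A_4.

Type A_{4}, Milnor number mu = 4.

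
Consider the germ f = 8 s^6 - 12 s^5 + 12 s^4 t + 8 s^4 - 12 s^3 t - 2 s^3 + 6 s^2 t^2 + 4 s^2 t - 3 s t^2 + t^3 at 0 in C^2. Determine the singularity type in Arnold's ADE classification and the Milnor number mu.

The Hessian of f at 0 is [[0, 0], [0, 0]] with rank 0, so corank 2. A Groebner basis of the Jacobian ideal J(f) in C{s,t} is {t^3, s^2 - 3*t^2/2, s*t - 3*t^2/2}; counting standard monomials gives mu = 4. Corank 2; j^3 = -(s - t)*(2*s^2 - 2*s*t + t^2) splits into three distinct lines over C (the quadratic factor has nonzero discriminant), so D_4.

Type D_{4}, Milnor number mu = 4.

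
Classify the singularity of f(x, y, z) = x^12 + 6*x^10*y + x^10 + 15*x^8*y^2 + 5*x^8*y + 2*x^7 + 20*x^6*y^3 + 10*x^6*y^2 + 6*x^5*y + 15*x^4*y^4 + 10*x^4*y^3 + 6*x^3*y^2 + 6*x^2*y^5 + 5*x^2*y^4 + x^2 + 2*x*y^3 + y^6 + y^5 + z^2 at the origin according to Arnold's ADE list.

The Hessian of f at 0 is [[2, 0, 0], [0, 0, 0], [0, 0, 2]] with rank 2, so corank 1. A Groebner basis of the Jacobian ideal J(f) in C{x,y,z} is {x + y^3, x^2, x*y, z}; counting standard monomials gives mu = 4. Corank 1: A-series; mu = 4 gives A_4.

A_4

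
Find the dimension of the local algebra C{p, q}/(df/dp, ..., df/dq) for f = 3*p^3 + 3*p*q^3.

The Hessian of f at 0 has rank 0. Corank 2; j^3 = 3*p^3 is a perfect cube, so E-series; the 4-jet and mu = 7 give E_7.

7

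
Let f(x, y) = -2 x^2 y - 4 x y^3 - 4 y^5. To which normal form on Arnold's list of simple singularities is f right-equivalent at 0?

The Hessian of f at 0 is [[0, 0], [0, 0]] with rank 0, so corank 2. A Groebner basis of the Jacobian ideal J(f) in C{x,y} is {x^3, x^2*y, -x^2/4 + x*y^2, x*y + y^3}; counting standard monomials gives mu = 6. Corank 2; j^3 = -2*x^2*y has shape L^2 M (L != M), so D-series; mu = 6 gives D_6.

D_6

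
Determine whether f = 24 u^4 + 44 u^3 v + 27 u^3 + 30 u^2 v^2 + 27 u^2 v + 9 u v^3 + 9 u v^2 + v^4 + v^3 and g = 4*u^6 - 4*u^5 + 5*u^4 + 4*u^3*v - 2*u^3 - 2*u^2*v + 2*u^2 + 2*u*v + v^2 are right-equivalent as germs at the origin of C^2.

No.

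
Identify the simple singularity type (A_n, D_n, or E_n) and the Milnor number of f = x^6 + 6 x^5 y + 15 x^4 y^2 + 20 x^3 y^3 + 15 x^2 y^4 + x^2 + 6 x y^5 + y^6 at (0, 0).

The Hessian of f at 0 has rank 1. Corank 1: A-series; mu = 5 gives A_5.

Type A_{5}, Milnor number mu = 5.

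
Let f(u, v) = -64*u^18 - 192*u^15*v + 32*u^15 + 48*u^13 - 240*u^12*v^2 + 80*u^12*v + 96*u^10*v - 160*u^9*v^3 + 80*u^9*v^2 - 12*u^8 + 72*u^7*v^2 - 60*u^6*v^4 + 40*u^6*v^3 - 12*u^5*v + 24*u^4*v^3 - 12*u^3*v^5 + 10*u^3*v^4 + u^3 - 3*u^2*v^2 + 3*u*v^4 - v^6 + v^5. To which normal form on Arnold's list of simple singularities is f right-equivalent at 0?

E_{8}

The Hessian of f at 0 has rank 0. Corank 2; j^3 = u^3 is a perfect cube, so E-series; the 5-jet and mu = 8 give E_8.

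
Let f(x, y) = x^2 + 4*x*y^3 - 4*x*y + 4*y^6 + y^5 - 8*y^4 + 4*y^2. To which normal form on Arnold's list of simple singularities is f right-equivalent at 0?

A_4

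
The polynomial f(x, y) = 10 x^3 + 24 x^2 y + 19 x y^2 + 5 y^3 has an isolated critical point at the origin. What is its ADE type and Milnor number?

The Hessian of f at 0 is [[0, 0], [0, 0]] with rank 0, so corank 2. A Groebner basis of the Jacobian ideal J(f) in C{x,y} is {y^3, x^2 - y^2/6, x*y + y^2/2}; counting standard monomials gives mu = 4. Corank 2; j^3 = (x + y)*(10*x^2 + 14*x*y + 5*y^2) splits into three distinct lines over C (the quadratic factor has nonzero discriminant), so D_4.

Type D_4, Milnor number mu = 4.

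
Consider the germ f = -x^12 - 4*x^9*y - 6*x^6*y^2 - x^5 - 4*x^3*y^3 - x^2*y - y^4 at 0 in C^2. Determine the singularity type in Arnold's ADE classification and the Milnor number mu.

Type D_{5}, Milnor number mu = 5.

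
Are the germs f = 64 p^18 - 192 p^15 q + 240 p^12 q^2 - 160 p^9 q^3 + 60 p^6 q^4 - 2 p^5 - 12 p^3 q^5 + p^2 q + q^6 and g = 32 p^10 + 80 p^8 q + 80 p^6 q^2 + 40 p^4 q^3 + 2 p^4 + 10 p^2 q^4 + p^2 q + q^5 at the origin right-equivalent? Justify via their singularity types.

The Hessian of f at 0 has rank 0. Corank 2; j^3 = p^2*q has shape L^2 M (L != M), so D-series; mu = 7 gives D_7. The Hessian of g at 0 has rank 0. Corank 2; j^3 = p^2*q has shape L^2 M (L != M), so D-series; mu = 6 gives D_6. f is D_7 but g is D_6, hence not right-equivalent.

No.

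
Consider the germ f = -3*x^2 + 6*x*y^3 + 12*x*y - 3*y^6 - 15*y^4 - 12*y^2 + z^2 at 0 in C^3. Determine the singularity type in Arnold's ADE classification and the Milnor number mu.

Type A3, Milnor number mu = 3.

The Hessian of f at 0 is [[-6, 12, 0], [12, -24, 0], [0, 0, 2]] with rank 2, so corank 1. A Groebner basis of the Jacobian ideal J(f) in C{x,y,z} is {y^3, x - 2*y, z}; counting standard monomials gives mu = 3. Corank 1: A-series; mu = 3 gives A_3.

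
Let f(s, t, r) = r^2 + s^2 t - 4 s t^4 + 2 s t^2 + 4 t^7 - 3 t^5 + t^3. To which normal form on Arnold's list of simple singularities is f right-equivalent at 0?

D6

The Hessian of f at 0 is [[0, 0, 0], [0, 0, 0], [0, 0, 2]] with rank 1, so corank 2. A Groebner basis of the Jacobian ideal J(f) in C{s,t,r} is {-s*t/2 + t^4 - t^2/2, s*t^2 + t^3, s^2 + 9*s*t/2 + 7*t^2/2, r}; counting standard monomials gives mu = 6. Corank 2; j^3 = t*(s + t)^2 has shape L^2 M (L != M), so D-series; mu = 6 gives D_6.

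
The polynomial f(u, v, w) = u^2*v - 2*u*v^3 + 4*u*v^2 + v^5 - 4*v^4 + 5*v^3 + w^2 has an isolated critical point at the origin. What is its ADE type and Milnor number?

Type D_4, Milnor number mu = 4.

The Hessian of f at 0 has rank 1. Corank 2; j^3 = v*(u^2 + 4*u*v + 5*v^2) splits into three distinct lines over C (the quadratic factor has nonzero discriminant), so D_4.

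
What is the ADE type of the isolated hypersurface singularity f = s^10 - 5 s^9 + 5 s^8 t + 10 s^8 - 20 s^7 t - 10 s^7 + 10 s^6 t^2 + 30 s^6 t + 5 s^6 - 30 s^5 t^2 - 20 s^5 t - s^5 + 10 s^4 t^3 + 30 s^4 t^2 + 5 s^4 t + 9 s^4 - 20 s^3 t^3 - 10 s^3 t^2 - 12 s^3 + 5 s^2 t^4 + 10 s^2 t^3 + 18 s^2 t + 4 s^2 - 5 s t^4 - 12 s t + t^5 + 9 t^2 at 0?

The Hessian of f at 0 is [[8, -12], [-12, 18]] with rank 1, so corank 1. A Groebner basis of the Jacobian ideal J(f) in C{s,t} is {-16*s/243 + t^3 + 2*t^2/9 + 8*t/81, s^2 - 2*s/3 + t, s*t - 2*s/9 - 3*t^2/4 + t/3}; counting standard monomials gives mu = 4. Corank 1: A-series; mu = 4 gives A_4.

A_4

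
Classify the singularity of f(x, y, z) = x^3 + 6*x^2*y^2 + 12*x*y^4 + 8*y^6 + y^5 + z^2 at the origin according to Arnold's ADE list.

The Hessian of f at 0 is [[0, 0, 0], [0, 0, 0], [0, 0, 2]] with rank 1, so corank 2. A Groebner basis of the Jacobian ideal J(f) in C{x,y,z} is {y^4, x^3, x^2/4 + x*y^2, z}; counting standard monomials gives mu = 8. Corank 2; j^3 = x^3 is a perfect cube, so E-series; the 5-jet and mu = 8 give E_8.

E8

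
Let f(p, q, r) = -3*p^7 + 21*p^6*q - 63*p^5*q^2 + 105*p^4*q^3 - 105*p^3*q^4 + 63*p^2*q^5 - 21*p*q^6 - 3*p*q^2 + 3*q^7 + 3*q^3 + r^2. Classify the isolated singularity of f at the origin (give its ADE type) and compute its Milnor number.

Type D_{8}, Milnor number mu = 8.

The Hessian of f at 0 has rank 1. Corank 2; j^3 = -3*q^2*(p - q) has shape L^2 M (L != M), so D-series; mu = 8 gives D_8.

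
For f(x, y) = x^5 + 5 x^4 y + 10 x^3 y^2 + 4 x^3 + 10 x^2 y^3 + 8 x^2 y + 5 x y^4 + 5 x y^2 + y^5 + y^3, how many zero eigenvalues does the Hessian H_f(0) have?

Hessian at 0 has rank 0.

2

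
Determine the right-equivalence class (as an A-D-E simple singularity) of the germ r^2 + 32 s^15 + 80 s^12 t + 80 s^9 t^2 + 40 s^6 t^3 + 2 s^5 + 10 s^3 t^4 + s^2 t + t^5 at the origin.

D_{6}

The Hessian of f at 0 is [[0, 0, 0], [0, 0, 0], [0, 0, 2]] with rank 1, so corank 2. A Groebner basis of the Jacobian ideal J(f) in C{s,t,r} is {s^2/5 + t^4, s^3, s*t, r}; counting standard monomials gives mu = 6. Corank 2; j^3 = s^2*t has shape L^2 M (L != M), so D-series; mu = 6 gives D_6.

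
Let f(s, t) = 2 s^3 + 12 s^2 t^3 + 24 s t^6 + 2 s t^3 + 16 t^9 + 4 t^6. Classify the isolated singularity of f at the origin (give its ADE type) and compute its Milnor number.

Type E_{7}, Milnor number mu = 7.

The Hessian of f at 0 has rank 0. Corank 2; j^3 = 2*s^3 is a perfect cube, so E-series; the 4-jet and mu = 7 give E_7.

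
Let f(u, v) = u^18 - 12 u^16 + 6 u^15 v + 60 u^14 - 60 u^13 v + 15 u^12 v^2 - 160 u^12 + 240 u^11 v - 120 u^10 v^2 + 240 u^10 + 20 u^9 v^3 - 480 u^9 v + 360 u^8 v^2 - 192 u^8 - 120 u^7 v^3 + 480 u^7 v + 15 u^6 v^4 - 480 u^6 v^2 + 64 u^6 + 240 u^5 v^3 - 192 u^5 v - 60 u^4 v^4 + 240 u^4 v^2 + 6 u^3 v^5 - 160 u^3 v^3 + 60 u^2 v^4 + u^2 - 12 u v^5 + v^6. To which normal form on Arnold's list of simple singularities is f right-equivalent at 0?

A_5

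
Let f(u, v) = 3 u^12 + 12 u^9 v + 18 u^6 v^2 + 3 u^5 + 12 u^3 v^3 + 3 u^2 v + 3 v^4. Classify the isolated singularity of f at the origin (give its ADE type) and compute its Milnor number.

Type D5, Milnor number mu = 5.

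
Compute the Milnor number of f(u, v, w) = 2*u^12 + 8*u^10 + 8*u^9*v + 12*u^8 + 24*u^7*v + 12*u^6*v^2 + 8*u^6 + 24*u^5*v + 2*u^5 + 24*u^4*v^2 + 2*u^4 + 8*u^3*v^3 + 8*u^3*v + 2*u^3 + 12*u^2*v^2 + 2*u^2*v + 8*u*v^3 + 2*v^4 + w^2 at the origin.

5

The Hessian of f at 0 has rank 1. Corank 2; j^3 = 2*u^2*(u + v) has shape L^2 M (L != M), so D-series; mu = 5 gives D_5.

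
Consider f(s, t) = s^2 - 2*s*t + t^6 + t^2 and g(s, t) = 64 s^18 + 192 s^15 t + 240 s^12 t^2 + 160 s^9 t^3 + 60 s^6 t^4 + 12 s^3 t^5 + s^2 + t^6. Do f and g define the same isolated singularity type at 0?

Yes.

The Hessian of f at 0 has rank 1. Corank 1: A-series; mu = 5 gives A_5. The Hessian of g at 0 has rank 1. Corank 1: A-series; mu = 5 gives A_5. Both have type A_5, hence right-equivalent.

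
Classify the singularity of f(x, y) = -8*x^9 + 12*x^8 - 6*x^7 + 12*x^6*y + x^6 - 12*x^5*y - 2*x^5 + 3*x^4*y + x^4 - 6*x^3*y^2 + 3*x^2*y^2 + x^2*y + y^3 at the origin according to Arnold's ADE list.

D4

The Hessian of f at 0 has rank 0. Corank 2; j^3 = y*(x^2 + y^2) splits into three distinct lines over C (the quadratic factor has nonzero discriminant), so D_4.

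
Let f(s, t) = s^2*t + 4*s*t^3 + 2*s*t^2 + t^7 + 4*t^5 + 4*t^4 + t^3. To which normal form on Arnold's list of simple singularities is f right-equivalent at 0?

D_{8}

The Hessian of f at 0 is [[0, 0], [0, 0]] with rank 0, so corank 2. A Groebner basis of the Jacobian ideal J(f) in C{s,t} is {s^2*t^2 - s^2*t + 4*s^2/7 - 5*s*t^2/14 + 23*s*t/28 + t^2/4, s^3 + 3*s^2*t - 8*s^2/7 + 5*s*t^2/7 - 23*s*t/14 - t^2/2, s*t/2 + t^3 + t^2/2}; counting standard monomials gives mu = 8. Corank 2; j^3 = t*(s + t)^2 has shape L^2 M (L != M), so D-series; mu = 8 gives D_8.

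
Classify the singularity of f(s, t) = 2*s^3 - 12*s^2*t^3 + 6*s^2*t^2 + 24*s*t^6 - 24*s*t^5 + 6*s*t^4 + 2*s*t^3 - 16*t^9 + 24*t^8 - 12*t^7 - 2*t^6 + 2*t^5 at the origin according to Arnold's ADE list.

E7

The Hessian of f at 0 has rank 0. Corank 2; j^3 = 2*s^3 is a perfect cube, so E-series; the 4-jet and mu = 7 give E_7.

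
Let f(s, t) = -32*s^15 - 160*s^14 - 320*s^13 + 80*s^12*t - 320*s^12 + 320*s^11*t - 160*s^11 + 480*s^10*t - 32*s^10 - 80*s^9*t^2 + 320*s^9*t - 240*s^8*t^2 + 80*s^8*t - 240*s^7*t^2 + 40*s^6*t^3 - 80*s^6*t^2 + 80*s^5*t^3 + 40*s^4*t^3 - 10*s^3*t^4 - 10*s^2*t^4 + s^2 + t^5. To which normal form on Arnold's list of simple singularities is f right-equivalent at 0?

A4

The Hessian of f at 0 has rank 1. Corank 1: A-series; mu = 4 gives A_4.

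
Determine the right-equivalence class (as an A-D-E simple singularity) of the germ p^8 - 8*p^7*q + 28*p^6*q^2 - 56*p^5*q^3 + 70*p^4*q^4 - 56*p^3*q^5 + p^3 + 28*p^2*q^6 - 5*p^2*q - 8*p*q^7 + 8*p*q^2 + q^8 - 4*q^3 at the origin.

D_9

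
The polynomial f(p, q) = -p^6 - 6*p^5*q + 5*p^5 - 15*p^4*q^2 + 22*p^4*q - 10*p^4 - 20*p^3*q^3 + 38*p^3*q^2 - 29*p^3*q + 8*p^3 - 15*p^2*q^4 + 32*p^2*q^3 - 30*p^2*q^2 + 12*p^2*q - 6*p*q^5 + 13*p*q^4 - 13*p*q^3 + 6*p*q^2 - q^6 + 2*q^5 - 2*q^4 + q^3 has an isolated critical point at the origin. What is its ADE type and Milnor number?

Type E7, Milnor number mu = 7.

The Hessian of f at 0 is [[0, 0], [0, 0]] with rank 0, so corank 2. A Groebner basis of the Jacobian ideal J(f) in C{p,q} is {-768*p^2/5 - 768*p*q/5 + q^4 - 8*q^3/5 - 192*q^2/5, p^3 - 108*p^2/5 - 108*p*q/5 - q^3/10 - 27*q^2/5, p^2*q + 136*p^2/5 + 136*p*q/5 + q^3/30 + 34*q^2/5, -128*p^2/5 + p*q^2 - 128*p*q/5 + 7*q^3/30 - 32*q^2/5}; counting standard monomials gives mu = 7. Corank 2; j^3 = (2*p + q)^3 is a perfect cube, so E-series; the 4-jet and mu = 7 give E_7.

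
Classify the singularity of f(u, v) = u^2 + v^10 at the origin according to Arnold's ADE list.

A_9

The Hessian of f at 0 has rank 1. Corank 1: A-series; mu = 9 gives A_9.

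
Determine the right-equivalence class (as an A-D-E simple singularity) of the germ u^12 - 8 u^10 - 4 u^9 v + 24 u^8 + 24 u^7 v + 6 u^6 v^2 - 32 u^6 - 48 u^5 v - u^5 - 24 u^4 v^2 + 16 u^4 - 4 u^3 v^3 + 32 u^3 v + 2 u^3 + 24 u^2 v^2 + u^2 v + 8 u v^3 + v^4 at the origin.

The Hessian of f at 0 has rank 0. Corank 2; j^3 = u^2*(2*u + v) has shape L^2 M (L != M), so D-series; mu = 5 gives D_5.

D_5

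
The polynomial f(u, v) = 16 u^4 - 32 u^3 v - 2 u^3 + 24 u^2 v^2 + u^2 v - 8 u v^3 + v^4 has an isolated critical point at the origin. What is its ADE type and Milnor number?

Type D_5, Milnor number mu = 5.

The Hessian of f at 0 is [[0, 0], [0, 0]] with rank 0, so corank 2. A Groebner basis of the Jacobian ideal J(f) in C{u,v} is {u*v^2, u*v/8 + v^3, u^2 - u*v/2}; counting standard monomials gives mu = 5. Corank 2; j^3 = -u^2*(2*u - v) has shape L^2 M (L != M), so D-series; mu = 5 gives D_5.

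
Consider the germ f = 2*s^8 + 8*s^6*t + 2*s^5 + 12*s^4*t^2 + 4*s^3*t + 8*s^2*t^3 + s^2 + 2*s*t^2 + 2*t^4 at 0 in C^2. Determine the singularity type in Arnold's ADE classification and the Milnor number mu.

Type A3, Milnor number mu = 3.

The Hessian of f at 0 is [[2, 0], [0, 0]] with rank 1, so corank 1. A Groebner basis of the Jacobian ideal J(f) in C{s,t} is {s^2, s*t, s + t^2}; counting standard monomials gives mu = 3. Corank 1: A-series; mu = 3 gives A_3.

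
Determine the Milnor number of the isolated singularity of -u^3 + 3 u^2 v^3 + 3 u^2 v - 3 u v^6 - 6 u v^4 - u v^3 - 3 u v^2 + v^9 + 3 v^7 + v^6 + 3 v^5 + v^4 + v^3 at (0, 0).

The Hessian of f at 0 has rank 0. Corank 2; j^3 = -(u - v)^3 is a perfect cube, so E-series; the 4-jet and mu = 7 give E_7.

7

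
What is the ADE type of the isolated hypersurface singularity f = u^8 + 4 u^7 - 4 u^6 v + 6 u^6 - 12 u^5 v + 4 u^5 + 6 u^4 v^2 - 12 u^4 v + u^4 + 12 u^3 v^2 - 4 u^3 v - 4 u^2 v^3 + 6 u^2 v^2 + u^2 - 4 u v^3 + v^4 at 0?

A_3

The Hessian of f at 0 has rank 1. Corank 1: A-series; mu = 3 gives A_3.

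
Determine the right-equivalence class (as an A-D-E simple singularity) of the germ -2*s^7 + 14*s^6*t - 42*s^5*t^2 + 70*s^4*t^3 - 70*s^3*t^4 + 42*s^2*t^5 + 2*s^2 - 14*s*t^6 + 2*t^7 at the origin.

A6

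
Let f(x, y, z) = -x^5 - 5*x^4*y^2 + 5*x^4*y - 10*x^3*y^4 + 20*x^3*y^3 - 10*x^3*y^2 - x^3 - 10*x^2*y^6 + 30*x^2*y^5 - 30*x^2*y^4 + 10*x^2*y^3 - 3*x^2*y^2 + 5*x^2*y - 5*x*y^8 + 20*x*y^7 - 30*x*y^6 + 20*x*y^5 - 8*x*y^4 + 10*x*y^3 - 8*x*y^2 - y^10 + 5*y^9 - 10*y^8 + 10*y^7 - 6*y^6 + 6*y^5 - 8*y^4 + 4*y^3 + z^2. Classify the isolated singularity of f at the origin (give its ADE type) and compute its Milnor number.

Type D_6, Milnor number mu = 6.

The Hessian of f at 0 has rank 1. Corank 2; j^3 = -(x - 2*y)^2*(x - y) has shape L^2 M (L != M), so D-series; mu = 6 gives D_6.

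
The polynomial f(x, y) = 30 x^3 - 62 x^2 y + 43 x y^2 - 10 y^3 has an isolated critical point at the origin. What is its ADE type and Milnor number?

Type D_4, Milnor number mu = 4.

The Hessian of f at 0 has rank 0. Corank 2; j^3 = (3*x - 2*y)*(10*x^2 - 14*x*y + 5*y^2) splits into three distinct lines over C (the quadratic factor has nonzero discriminant), so D_4.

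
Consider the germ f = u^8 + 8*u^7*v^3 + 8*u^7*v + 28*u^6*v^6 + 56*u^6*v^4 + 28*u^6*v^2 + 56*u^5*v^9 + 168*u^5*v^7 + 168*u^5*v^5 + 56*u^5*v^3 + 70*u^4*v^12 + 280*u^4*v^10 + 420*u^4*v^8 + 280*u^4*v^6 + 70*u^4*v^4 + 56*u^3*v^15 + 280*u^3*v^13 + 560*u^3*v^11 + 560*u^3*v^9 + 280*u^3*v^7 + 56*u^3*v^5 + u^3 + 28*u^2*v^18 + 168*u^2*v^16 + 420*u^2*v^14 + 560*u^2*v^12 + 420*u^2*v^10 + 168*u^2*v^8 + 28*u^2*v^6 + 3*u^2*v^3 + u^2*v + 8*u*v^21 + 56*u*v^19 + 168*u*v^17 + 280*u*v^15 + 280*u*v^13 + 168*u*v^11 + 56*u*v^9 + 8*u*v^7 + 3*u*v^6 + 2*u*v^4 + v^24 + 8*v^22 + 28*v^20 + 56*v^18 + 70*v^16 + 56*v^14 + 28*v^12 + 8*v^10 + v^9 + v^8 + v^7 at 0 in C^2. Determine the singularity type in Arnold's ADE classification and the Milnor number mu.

The Hessian of f at 0 has rank 0. Corank 2; j^3 = u^2*(u + v) has shape L^2 M (L != M), so D-series; mu = 9 gives D_9.

Type D_{9}, Milnor number mu = 9.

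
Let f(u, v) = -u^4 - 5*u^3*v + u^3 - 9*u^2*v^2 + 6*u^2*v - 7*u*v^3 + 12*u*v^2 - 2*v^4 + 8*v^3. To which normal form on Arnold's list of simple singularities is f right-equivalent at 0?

E_7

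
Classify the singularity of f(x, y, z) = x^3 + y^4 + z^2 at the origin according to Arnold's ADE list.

E6

The Hessian of f at 0 has rank 1. Corank 2; j^3 = x^3 is a perfect cube, so E-series; the 4-jet and mu = 6 give E_6.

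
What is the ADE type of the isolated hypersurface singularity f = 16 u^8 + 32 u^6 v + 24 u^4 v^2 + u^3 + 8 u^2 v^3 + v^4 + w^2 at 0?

The Hessian of f at 0 has rank 1. Corank 2; j^3 = u^3 is a perfect cube, so E-series; the 4-jet and mu = 6 give E_6.

E6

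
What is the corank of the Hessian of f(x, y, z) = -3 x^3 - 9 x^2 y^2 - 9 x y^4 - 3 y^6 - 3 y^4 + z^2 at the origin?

Hessian at 0 has rank 1.

2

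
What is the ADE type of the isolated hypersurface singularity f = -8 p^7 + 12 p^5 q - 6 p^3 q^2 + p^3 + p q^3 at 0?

The Hessian of f at 0 is [[0, 0], [0, 0]] with rank 0, so corank 2. A Groebner basis of the Jacobian ideal J(f) in C{p,q} is {p^3, p*q^2, 3*p^2 + q^3}; counting standard monomials gives mu = 7. Corank 2; j^3 = p^3 is a perfect cube, so E-series; the 4-jet and mu = 7 give E_7.

E_7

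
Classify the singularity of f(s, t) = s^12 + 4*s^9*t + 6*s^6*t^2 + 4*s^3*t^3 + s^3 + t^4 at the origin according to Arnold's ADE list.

E6

The Hessian of f at 0 has rank 0. Corank 2; j^3 = s^3 is a perfect cube, so E-series; the 4-jet and mu = 6 give E_6.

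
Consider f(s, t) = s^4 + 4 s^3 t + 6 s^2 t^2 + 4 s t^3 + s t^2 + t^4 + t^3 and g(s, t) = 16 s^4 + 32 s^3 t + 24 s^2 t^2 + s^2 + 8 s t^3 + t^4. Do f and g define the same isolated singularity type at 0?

No.

The Hessian of f at 0 has rank 0. Corank 2; j^3 = t^2*(s + t) has shape L^2 M (L != M), so D-series; mu = 5 gives D_5. The Hessian of g at 0 has rank 1. Corank 1: A-series; mu = 3 gives A_3. f is D_5 but g is A_3, hence not right-equivalent.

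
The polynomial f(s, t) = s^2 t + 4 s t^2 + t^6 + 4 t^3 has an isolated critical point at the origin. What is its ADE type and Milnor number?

Type D_{7}, Milnor number mu = 7.

The Hessian of f at 0 has rank 0. Corank 2; j^3 = t*(s + 2*t)^2 has shape L^2 M (L != M), so D-series; mu = 7 gives D_7.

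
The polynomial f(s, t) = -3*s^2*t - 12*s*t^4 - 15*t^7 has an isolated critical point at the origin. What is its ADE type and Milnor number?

Type D8, Milnor number mu = 8.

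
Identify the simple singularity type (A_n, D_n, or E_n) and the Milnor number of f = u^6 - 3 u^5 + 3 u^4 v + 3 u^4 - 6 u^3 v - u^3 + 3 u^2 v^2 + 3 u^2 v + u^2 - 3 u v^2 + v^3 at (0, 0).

Type A_2, Milnor number mu = 2.

The Hessian of f at 0 has rank 1. Corank 1: A-series; mu = 2 gives A_2.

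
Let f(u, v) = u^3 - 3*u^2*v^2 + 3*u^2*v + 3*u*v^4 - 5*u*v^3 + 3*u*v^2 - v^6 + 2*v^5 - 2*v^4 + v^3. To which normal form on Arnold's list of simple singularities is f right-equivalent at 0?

The Hessian of f at 0 is [[0, 0], [0, 0]] with rank 0, so corank 2. A Groebner basis of the Jacobian ideal J(f) in C{u,v} is {-u^2 - 2*u*v + v^4 - v^3/3 - v^2, u^3 - 4*u^2 - 8*u*v - v^3/3 - 4*v^2, u^2*v + 7*u^2/3 + 14*u*v/3 - 2*v^3/9 + 7*v^2/3, -u^2 + u*v^2 - 2*u*v + 2*v^3/3 - v^2}; counting standard monomials gives mu = 7. Corank 2; j^3 = (u + v)^3 is a perfect cube, so E-series; the 4-jet and mu = 7 give E_7.

E_{7}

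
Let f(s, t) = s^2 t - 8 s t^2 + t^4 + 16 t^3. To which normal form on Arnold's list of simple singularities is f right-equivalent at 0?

The Hessian of f at 0 has rank 0. Corank 2; j^3 = t*(s - 4*t)^2 has shape L^2 M (L != M), so D-series; mu = 5 gives D_5.

D_5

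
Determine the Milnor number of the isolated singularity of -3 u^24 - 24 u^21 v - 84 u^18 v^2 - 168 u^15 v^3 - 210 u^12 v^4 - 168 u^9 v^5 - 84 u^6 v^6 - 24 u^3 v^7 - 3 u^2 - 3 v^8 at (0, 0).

The Hessian of f at 0 has rank 1. Corank 1: A-series; mu = 7 gives A_7.

7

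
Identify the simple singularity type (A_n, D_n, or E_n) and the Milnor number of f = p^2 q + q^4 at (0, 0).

The Hessian of f at 0 has rank 0. Corank 2; j^3 = p^2*q has shape L^2 M (L != M), so D-series; mu = 5 gives D_5.

Type D_{5}, Milnor number mu = 5.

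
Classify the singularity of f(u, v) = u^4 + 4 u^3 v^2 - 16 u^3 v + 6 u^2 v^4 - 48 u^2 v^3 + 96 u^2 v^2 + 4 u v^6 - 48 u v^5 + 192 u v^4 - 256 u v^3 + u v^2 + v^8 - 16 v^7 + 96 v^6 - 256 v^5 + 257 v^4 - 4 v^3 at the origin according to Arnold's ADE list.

D_5

The Hessian of f at 0 is [[0, 0], [0, 0]] with rank 0, so corank 2. A Groebner basis of the Jacobian ideal J(f) in C{u,v} is {u^3 + v^2/4, v^3, u*v - 4*v^2}; counting standard monomials gives mu = 5. Corank 2; j^3 = v^2*(u - 4*v) has shape L^2 M (L != M), so D-series; mu = 5 gives D_5.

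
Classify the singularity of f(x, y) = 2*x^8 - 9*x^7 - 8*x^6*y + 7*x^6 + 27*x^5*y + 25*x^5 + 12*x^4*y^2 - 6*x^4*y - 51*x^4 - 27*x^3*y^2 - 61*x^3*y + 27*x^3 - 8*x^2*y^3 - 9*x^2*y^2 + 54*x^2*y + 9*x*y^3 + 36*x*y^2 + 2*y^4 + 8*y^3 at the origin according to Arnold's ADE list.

The Hessian of f at 0 is [[0, 0], [0, 0]] with rank 0, so corank 2. A Groebner basis of the Jacobian ideal J(f) in C{x,y} is {-19683*x^2/1907 - 26244*x*y/1907 + y^4 - 27*y^3/1907 - 8748*y^2/1907, x^3 - 8046*x^2/1907 - 10728*x*y/1907 + 554*y^3/1907 - 3576*y^2/1907, x^2*y + 8019*x^2/1907 + 10692*x*y/1907 - 7529*y^3/17163 + 3564*y^2/1907, -5994*x^2/1907 + x*y^2 - 7992*x*y/1907 + 11368*y^3/17163 - 2664*y^2/1907}; counting standard monomials gives mu = 7. Corank 2; j^3 = (3*x + 2*y)^3 is a perfect cube, so E-series; the 4-jet and mu = 7 give E_7.

E_{7}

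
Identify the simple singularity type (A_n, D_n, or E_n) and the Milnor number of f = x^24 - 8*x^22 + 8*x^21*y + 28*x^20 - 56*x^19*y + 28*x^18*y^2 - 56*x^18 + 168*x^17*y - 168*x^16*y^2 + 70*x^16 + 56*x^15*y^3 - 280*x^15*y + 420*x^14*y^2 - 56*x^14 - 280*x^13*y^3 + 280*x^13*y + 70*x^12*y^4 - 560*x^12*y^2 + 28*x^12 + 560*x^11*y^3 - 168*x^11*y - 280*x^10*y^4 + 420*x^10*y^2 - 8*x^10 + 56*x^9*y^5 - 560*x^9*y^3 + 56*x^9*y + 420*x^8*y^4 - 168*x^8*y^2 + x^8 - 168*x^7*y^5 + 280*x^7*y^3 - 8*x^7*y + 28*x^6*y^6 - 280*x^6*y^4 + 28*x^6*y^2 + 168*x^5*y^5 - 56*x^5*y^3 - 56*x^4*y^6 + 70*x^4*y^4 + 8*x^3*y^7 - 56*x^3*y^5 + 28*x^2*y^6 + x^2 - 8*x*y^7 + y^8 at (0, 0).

Type A7, Milnor number mu = 7.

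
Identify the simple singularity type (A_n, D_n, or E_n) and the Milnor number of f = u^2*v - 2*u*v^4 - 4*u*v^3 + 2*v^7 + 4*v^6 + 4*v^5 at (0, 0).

Type D_{8}, Milnor number mu = 8.

The Hessian of f at 0 is [[0, 0], [0, 0]] with rank 0, so corank 2. A Groebner basis of the Jacobian ideal J(f) in C{u,v} is {u^2/6 + u*v^3 - 8*u*v^2/3 + 14*u*v/3 - 28*v^3/3, -u*v + v^4 + 2*v^3, u^3 + 4*u^2/3 - 16*u*v^2/3 + 16*u*v/3 - 32*v^3/3, u^2*v + 2*u^2/3 - 20*u*v^2/3 + 32*u*v/3 - 64*v^3/3}; counting standard monomials gives mu = 8. Corank 2; j^3 = u^2*v has shape L^2 M (L != M), so D-series; mu = 8 gives D_8.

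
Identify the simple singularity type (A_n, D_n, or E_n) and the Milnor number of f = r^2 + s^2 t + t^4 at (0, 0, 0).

Type D_5, Milnor number mu = 5.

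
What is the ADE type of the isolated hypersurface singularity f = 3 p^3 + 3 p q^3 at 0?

E7

The Hessian of f at 0 has rank 0. Corank 2; j^3 = 3*p^3 is a perfect cube, so E-series; the 4-jet and mu = 7 give E_7.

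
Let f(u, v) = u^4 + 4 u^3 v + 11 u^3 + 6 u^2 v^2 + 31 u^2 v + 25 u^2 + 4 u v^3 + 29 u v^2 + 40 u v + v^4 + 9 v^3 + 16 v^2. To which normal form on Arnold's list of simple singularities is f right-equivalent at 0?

A2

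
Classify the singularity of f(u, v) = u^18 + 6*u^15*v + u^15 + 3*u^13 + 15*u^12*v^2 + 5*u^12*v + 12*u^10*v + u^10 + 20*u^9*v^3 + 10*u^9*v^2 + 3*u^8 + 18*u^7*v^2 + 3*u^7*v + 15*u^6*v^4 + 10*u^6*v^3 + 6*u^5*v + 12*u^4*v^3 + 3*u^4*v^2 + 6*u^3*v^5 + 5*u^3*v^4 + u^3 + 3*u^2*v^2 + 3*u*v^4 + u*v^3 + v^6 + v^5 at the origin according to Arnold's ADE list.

E_{7}

The Hessian of f at 0 has rank 0. Corank 2; j^3 = u^3 is a perfect cube, so E-series; the 4-jet and mu = 7 give E_7.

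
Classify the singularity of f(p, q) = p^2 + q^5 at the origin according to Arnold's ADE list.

A_{4}

The Hessian of f at 0 is [[2, 0], [0, 0]] with rank 1, so corank 1. A Groebner basis of the Jacobian ideal J(f) in C{p,q} is {q^4, p}; counting standard monomials gives mu = 4. Corank 1: A-series; mu = 4 gives A_4.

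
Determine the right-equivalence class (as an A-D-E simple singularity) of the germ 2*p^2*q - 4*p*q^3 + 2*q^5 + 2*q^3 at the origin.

The Hessian of f at 0 is [[0, 0], [0, 0]] with rank 0, so corank 2. A Groebner basis of the Jacobian ideal J(f) in C{p,q} is {q^3, p^2 + 3*q^2, p*q}; counting standard monomials gives mu = 4. Corank 2; j^3 = 2*q*(p^2 + q^2) splits into three distinct lines over C (the quadratic factor has nonzero discriminant), so D_4.

D_4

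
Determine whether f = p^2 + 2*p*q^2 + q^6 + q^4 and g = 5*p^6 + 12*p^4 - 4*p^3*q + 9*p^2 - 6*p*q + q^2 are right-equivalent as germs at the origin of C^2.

The Hessian of f at 0 is [[2, 0], [0, 0]] with rank 1, so corank 1. A Groebner basis of the Jacobian ideal J(f) in C{p,q} is {p^3, p^2*q, p + q^2}; counting standard monomials gives mu = 5. Corank 1: A-series; mu = 5 gives A_5. The Hessian of g at 0 is [[18, -6], [-6, 2]] with rank 1, so corank 1. A Groebner basis of the Jacobian ideal J(g) in C{p,q} is {p*q^2 + 27*p/2 - 9*q/2, 81*p/2 + q^3 - 27*q/2, p^2 - 2*p*q/3 + q^2/9}; counting standard monomials gives mu = 5. Corank 1: A-series; mu = 5 gives A_5. Both have type A_5, hence right-equivalent.

Yes.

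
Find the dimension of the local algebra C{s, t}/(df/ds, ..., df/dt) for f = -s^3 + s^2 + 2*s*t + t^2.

2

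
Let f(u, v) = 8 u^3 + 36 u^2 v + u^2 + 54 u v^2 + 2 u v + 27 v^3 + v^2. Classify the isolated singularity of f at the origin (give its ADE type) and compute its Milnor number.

The Hessian of f at 0 has rank 1. Corank 1: A-series; mu = 2 gives A_2.

Type A2, Milnor number mu = 2.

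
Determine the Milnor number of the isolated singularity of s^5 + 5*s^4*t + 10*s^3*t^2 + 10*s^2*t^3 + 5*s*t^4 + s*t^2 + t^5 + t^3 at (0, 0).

6

The Hessian of f at 0 has rank 0. Corank 2; j^3 = t^2*(s + t) has shape L^2 M (L != M), so D-series; mu = 6 gives D_6.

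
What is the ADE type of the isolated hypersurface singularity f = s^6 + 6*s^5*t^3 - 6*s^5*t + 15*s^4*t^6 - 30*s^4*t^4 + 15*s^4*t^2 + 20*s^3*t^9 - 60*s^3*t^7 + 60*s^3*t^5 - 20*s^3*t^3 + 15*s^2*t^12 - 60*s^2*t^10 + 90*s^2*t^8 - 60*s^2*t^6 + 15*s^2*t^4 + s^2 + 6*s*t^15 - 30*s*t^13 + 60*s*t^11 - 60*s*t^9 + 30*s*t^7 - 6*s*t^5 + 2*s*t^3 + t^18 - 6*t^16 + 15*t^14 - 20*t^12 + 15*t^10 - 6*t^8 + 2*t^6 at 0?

A5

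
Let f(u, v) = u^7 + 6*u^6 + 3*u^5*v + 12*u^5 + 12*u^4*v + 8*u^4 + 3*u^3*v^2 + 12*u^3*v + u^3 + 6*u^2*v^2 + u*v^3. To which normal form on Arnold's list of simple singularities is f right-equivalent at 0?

E_7

The Hessian of f at 0 is [[0, 0], [0, 0]] with rank 0, so corank 2. A Groebner basis of the Jacobian ideal J(f) in C{u,v} is {3*u^2/4 + v^4 + v^3/4, u^3, u^2*v - u^2/4 - v^3/12, u^2 + u*v^2 + v^3/3}; counting standard monomials gives mu = 7. Corank 2; j^3 = u^3 is a perfect cube, so E-series; the 4-jet and mu = 7 give E_7.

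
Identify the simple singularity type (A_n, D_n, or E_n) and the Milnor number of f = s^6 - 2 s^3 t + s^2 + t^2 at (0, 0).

The Hessian of f at 0 has rank 2. Corank 0: nondegenerate Morse point, so A_1.

Type A1, Milnor number mu = 1.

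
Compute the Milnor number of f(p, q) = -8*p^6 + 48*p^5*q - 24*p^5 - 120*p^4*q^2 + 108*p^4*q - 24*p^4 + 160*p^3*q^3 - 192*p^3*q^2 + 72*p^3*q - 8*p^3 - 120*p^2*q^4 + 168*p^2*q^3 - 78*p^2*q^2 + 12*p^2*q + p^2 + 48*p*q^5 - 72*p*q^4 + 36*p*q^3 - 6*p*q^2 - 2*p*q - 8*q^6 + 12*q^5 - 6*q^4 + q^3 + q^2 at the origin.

2

The Hessian of f at 0 has rank 1. Corank 1: A-series; mu = 2 gives A_2.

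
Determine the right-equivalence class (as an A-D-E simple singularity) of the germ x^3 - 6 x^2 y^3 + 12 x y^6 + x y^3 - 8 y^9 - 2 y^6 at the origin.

The Hessian of f at 0 has rank 0. Corank 2; j^3 = x^3 is a perfect cube, so E-series; the 4-jet and mu = 7 give E_7.

E_{7}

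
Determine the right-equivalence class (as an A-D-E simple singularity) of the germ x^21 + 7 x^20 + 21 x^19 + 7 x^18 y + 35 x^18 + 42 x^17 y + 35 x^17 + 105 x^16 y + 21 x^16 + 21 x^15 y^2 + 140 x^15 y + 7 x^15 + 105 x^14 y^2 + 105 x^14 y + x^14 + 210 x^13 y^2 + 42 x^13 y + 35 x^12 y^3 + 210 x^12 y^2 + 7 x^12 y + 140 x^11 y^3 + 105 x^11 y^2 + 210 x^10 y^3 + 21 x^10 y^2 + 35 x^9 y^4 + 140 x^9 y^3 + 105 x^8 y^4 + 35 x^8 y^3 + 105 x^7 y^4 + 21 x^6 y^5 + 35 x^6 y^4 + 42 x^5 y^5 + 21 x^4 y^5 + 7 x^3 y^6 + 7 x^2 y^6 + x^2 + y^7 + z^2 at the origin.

The Hessian of f at 0 has rank 2. Corank 1: A-series; mu = 6 gives A_6.

A6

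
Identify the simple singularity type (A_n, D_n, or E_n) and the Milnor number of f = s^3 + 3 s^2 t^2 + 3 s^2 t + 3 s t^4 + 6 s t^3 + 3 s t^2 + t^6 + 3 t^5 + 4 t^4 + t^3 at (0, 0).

The Hessian of f at 0 is [[0, 0], [0, 0]] with rank 0, so corank 2. A Groebner basis of the Jacobian ideal J(f) in C{s,t} is {s^3 + 3*s^2/2 + 3*s*t + 3*t^2/2, s^2*t - s^2 - 2*s*t - t^2, s^2/2 + s*t^2 + s*t + t^2/2, t^3}; counting standard monomials gives mu = 6. Corank 2; j^3 = (s + t)^3 is a perfect cube, so E-series; the 4-jet and mu = 6 give E_6.

Type E6, Milnor number mu = 6.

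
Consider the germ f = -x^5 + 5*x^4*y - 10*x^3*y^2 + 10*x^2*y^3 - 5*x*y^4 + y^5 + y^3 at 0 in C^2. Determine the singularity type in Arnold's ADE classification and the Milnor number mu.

The Hessian of f at 0 has rank 0. Corank 2; j^3 = y^3 is a perfect cube, so E-series; the 5-jet and mu = 8 give E_8.

Type E_{8}, Milnor number mu = 8.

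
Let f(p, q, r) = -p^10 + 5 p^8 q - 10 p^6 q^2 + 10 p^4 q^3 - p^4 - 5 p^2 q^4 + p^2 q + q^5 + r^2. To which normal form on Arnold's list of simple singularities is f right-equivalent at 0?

D6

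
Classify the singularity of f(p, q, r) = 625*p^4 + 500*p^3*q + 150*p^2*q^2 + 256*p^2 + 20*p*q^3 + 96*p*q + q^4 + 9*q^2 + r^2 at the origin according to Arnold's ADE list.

The Hessian of f at 0 has rank 2. Corank 1: A-series; mu = 3 gives A_3.

A_3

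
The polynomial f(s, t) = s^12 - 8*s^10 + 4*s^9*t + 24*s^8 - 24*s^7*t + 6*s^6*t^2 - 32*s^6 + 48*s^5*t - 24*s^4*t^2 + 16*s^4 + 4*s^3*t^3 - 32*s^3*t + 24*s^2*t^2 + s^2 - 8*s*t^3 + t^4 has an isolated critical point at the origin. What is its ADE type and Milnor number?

Type A_3, Milnor number mu = 3.

The Hessian of f at 0 is [[2, 0], [0, 0]] with rank 1, so corank 1. A Groebner basis of the Jacobian ideal J(f) in C{s,t} is {t^3, s}; counting standard monomials gives mu = 3. Corank 1: A-series; mu = 3 gives A_3.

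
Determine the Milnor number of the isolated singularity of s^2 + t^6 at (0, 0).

5

The Hessian of f at 0 has rank 1. Corank 1: A-series; mu = 5 gives A_5.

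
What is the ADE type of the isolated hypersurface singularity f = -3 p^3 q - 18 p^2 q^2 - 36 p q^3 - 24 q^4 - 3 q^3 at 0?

E7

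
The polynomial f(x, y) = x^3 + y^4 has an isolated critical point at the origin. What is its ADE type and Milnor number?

The Hessian of f at 0 is [[0, 0], [0, 0]] with rank 0, so corank 2. A Groebner basis of the Jacobian ideal J(f) in C{x,y} is {y^3, x^2}; counting standard monomials gives mu = 6. Corank 2; j^3 = x^3 is a perfect cube, so E-series; the 4-jet and mu = 6 give E_6.

Type E_{6}, Milnor number mu = 6.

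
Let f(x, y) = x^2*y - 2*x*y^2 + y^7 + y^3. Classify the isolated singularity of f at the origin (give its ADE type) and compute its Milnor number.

Type D8, Milnor number mu = 8.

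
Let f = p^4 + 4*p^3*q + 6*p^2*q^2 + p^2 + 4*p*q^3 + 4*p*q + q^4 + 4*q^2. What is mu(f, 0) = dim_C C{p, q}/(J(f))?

3

The Hessian of f at 0 has rank 1. Corank 1: A-series; mu = 3 gives A_3.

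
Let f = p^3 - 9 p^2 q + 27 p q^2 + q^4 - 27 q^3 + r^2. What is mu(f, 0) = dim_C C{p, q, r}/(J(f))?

The Hessian of f at 0 has rank 1. Corank 2; j^3 = (p - 3*q)^3 is a perfect cube, so E-series; the 4-jet and mu = 6 give E_6.

6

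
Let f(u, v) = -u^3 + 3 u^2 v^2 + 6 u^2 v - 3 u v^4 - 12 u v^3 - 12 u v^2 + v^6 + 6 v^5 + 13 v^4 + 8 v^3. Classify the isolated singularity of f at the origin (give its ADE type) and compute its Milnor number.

Type E_{6}, Milnor number mu = 6.

The Hessian of f at 0 is [[0, 0], [0, 0]] with rank 0, so corank 2. A Groebner basis of the Jacobian ideal J(f) in C{u,v} is {u^3 - 6*u^2 + 24*u*v - 24*v^2, u^2*v - 2*u^2 + 8*u*v - 8*v^2, -u^2/2 + u*v^2 + 2*u*v - 2*v^2, v^3}; counting standard monomials gives mu = 6. Corank 2; j^3 = -(u - 2*v)^3 is a perfect cube, so E-series; the 4-jet and mu = 6 give E_6.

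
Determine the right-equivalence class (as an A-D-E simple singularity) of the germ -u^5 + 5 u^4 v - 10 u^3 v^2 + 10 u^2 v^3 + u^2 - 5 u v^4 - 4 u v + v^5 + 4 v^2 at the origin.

A4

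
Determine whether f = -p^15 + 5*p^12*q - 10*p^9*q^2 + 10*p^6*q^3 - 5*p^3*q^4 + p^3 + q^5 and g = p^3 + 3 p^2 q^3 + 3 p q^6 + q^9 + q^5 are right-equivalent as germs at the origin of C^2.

The Hessian of f at 0 is [[0, 0], [0, 0]] with rank 0, so corank 2. A Groebner basis of the Jacobian ideal J(f) in C{p,q} is {q^4, p^2}; counting standard monomials gives mu = 8. Corank 2; j^3 = p^3 is a perfect cube, so E-series; the 5-jet and mu = 8 give E_8. The Hessian of g at 0 is [[0, 0], [0, 0]] with rank 0, so corank 2. A Groebner basis of the Jacobian ideal J(g) in C{p,q} is {p^2/2 + p*q^3, q^4, p^3, p^2*q}; counting standard monomials gives mu = 8. Corank 2; j^3 = p^3 is a perfect cube, so E-series; the 5-jet and mu = 8 give E_8. Both have type E_8, hence right-equivalent.

Yes.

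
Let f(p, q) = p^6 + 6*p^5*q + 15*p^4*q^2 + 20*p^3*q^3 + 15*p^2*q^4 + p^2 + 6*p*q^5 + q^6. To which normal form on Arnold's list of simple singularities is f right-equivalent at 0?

The Hessian of f at 0 is [[2, 0], [0, 0]] with rank 1, so corank 1. A Groebner basis of the Jacobian ideal J(f) in C{p,q} is {q^5, p}; counting standard monomials gives mu = 5. Corank 1: A-series; mu = 5 gives A_5.

A5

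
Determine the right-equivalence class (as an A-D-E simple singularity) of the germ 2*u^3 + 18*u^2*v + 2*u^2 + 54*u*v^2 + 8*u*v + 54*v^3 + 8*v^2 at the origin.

A2

The Hessian of f at 0 has rank 1. Corank 1: A-series; mu = 2 gives A_2.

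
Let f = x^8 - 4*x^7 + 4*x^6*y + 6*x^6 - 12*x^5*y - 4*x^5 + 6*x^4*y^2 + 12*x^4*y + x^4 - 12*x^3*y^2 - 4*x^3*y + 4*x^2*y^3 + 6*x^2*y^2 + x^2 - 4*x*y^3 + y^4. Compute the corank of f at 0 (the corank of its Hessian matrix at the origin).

Hessian at 0 has rank 1.

1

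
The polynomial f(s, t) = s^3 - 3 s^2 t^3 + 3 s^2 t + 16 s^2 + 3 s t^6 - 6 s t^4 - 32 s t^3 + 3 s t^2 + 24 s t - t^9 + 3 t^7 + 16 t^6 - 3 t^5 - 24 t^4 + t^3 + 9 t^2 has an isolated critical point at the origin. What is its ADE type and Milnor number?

The Hessian of f at 0 is [[32, 24], [24, 18]] with rank 1, so corank 1. A Groebner basis of the Jacobian ideal J(f) in C{s,t} is {t^2, s + 3*t/4}; counting standard monomials gives mu = 2. Corank 1: A-series; mu = 2 gives A_2.

Type A_2, Milnor number mu = 2.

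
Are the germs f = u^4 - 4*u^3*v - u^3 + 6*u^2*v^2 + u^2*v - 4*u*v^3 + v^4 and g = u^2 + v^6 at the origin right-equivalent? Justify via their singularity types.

No.

The Hessian of f at 0 has rank 0. Corank 2; j^3 = -u^2*(u - v) has shape L^2 M (L != M), so D-series; mu = 5 gives D_5. The Hessian of g at 0 has rank 1. Corank 1: A-series; mu = 5 gives A_5. f is D_5 but g is A_5, hence not right-equivalent.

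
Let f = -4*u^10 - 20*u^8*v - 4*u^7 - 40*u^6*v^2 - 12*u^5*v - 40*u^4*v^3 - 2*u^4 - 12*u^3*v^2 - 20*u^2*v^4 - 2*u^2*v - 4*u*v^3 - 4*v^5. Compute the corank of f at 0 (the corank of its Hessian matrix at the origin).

Hessian at 0 has rank 0.

2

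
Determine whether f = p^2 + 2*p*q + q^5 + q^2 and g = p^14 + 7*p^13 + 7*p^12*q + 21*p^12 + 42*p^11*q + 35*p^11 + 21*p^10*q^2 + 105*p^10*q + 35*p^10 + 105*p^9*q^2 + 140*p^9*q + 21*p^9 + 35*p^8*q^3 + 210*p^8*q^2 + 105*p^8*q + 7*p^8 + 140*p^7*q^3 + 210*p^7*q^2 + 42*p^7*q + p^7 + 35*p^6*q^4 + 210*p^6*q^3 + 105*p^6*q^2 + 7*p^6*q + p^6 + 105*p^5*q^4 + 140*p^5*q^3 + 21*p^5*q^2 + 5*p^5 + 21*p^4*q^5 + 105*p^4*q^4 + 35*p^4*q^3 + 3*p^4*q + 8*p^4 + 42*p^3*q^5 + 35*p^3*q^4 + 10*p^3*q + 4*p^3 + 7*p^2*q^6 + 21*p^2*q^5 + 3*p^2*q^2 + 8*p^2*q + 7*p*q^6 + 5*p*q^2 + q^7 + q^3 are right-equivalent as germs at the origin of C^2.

The Hessian of f at 0 has rank 1. Corank 1: A-series; mu = 4 gives A_4. The Hessian of g at 0 has rank 0. Corank 2; j^3 = (p + q)*(2*p + q)^2 has shape L^2 M (L != M), so D-series; mu = 8 gives D_8. f is A_4 but g is D_8, hence not right-equivalent.

No.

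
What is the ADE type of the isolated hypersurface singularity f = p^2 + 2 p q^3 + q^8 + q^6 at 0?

A_7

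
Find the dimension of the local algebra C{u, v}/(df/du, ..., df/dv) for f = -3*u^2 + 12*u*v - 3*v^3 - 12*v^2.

2

The Hessian of f at 0 has rank 1. Corank 1: A-series; mu = 2 gives A_2.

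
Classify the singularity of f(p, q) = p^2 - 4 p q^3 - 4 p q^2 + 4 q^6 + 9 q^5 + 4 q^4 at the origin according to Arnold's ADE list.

A_4

The Hessian of f at 0 is [[2, 0], [0, 0]] with rank 1, so corank 1. A Groebner basis of the Jacobian ideal J(f) in C{p,q} is {-p/2 + q^3 + q^2, p^2, p*q - p + 2*q^2}; counting standard monomials gives mu = 4. Corank 1: A-series; mu = 4 gives A_4.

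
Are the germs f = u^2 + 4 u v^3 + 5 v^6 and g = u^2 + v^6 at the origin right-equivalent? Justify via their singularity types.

Yes.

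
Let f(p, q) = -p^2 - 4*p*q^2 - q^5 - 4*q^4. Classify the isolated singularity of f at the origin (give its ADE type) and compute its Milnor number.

The Hessian of f at 0 has rank 1. Corank 1: A-series; mu = 4 gives A_4.

Type A_{4}, Milnor number mu = 4.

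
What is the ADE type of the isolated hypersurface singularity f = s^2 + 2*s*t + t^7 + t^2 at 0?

The Hessian of f at 0 has rank 1. Corank 1: A-series; mu = 6 gives A_6.

A_{6}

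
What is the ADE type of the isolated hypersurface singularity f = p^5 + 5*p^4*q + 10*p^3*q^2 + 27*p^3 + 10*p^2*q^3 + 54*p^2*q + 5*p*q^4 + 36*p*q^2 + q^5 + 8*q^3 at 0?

E_8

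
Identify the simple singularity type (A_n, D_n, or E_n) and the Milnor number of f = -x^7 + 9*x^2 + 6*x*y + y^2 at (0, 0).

Type A_{6}, Milnor number mu = 6.

The Hessian of f at 0 is [[18, 6], [6, 2]] with rank 1, so corank 1. A Groebner basis of the Jacobian ideal J(f) in C{x,y} is {y^6, x + y/3}; counting standard monomials gives mu = 6. Corank 1: A-series; mu = 6 gives A_6.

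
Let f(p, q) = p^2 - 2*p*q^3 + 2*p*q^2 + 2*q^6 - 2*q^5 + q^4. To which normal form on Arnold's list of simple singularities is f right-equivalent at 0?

A_{5}

The Hessian of f at 0 has rank 1. Corank 1: A-series; mu = 5 gives A_5.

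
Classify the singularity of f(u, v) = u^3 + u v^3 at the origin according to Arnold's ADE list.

The Hessian of f at 0 is [[0, 0], [0, 0]] with rank 0, so corank 2. A Groebner basis of the Jacobian ideal J(f) in C{u,v} is {u^3, u*v^2, 3*u^2 + v^3}; counting standard monomials gives mu = 7. Corank 2; j^3 = u^3 is a perfect cube, so E-series; the 4-jet and mu = 7 give E_7.

E_7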